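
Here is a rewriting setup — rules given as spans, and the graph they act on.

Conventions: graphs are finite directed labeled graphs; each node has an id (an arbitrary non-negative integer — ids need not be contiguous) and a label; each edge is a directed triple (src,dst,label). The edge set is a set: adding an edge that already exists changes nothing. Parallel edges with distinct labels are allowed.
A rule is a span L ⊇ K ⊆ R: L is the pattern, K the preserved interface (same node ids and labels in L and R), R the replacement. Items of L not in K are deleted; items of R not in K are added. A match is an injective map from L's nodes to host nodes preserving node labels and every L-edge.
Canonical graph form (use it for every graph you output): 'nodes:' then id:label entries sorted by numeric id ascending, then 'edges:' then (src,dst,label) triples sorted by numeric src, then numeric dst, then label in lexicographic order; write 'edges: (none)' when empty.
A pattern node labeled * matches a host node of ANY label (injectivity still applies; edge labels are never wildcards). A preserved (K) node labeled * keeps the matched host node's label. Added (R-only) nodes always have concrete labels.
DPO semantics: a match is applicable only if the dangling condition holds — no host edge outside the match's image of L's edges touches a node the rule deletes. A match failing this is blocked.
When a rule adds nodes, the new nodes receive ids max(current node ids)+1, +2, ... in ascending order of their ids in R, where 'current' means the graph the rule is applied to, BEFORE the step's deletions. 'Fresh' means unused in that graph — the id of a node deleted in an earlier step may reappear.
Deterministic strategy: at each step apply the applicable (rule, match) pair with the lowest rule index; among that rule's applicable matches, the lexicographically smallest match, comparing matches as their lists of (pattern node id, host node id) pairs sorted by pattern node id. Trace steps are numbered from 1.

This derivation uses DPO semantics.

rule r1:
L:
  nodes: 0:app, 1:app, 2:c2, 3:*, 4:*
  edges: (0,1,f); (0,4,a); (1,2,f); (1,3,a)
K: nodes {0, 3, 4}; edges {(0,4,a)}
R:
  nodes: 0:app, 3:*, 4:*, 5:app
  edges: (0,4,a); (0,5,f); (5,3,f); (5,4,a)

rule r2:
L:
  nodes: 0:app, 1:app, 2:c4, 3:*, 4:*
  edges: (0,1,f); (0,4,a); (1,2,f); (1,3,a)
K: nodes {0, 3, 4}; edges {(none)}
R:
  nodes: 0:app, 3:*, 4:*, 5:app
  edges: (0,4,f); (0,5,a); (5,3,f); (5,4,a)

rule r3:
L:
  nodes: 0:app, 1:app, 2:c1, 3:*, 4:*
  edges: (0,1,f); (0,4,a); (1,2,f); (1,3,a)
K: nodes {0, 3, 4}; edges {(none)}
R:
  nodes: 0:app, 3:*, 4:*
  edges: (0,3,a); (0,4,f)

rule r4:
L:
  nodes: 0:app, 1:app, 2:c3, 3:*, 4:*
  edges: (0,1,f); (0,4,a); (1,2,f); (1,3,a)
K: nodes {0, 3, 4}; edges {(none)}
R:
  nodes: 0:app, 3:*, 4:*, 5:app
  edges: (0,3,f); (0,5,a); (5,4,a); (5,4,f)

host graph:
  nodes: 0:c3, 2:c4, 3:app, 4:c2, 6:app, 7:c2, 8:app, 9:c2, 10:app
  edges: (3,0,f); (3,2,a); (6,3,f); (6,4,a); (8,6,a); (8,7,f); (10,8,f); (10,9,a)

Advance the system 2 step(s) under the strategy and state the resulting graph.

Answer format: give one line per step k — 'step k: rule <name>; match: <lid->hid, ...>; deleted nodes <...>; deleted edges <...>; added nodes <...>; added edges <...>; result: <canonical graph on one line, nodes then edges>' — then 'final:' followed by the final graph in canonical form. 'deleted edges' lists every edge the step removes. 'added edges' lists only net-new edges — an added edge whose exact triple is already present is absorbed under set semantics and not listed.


step 1: rule r1; match: 0->10, 1->8, 2->7, 3->6, 4->9; deleted nodes 7, 8; deleted edges (8,6,a); (8,7,f); (10,8,f); added nodes 11; added edges (10,11,f); (11,6,f); (11,9,a); result: nodes: 0:c3, 2:c4, 3:app, 4:c2, 6:app, 9:c2, 10:app, 11:app edges: (3,0,f); (3,2,a); (6,3,f); (6,4,a); (10,9,a); (10,11,f); (11,6,f); (11,9,a)
step 2: rule r4; match: 0->6, 1->3, 2->0, 3->2, 4->4; deleted nodes 0, 3; deleted edges (3,0,f); (3,2,a); (6,3,f); (6,4,a); added nodes 12; added edges (6,2,f); (6,12,a); (12,4,a); (12,4,f); result: nodes: 2:c4, 4:c2, 6:app, 9:c2, 10:app, 11:app, 12:app edges: (6,2,f); (6,12,a); (10,9,a); (10,11,f); (11,6,f); (11,9,a); (12,4,a); (12,4,f)
final:
nodes: 2:c4, 4:c2, 6:app, 9:c2, 10:app, 11:app, 12:app
edges: (6,2,f); (6,12,a); (10,9,a); (10,11,f); (11,6,f); (11,9,a); (12,4,a); (12,4,f)


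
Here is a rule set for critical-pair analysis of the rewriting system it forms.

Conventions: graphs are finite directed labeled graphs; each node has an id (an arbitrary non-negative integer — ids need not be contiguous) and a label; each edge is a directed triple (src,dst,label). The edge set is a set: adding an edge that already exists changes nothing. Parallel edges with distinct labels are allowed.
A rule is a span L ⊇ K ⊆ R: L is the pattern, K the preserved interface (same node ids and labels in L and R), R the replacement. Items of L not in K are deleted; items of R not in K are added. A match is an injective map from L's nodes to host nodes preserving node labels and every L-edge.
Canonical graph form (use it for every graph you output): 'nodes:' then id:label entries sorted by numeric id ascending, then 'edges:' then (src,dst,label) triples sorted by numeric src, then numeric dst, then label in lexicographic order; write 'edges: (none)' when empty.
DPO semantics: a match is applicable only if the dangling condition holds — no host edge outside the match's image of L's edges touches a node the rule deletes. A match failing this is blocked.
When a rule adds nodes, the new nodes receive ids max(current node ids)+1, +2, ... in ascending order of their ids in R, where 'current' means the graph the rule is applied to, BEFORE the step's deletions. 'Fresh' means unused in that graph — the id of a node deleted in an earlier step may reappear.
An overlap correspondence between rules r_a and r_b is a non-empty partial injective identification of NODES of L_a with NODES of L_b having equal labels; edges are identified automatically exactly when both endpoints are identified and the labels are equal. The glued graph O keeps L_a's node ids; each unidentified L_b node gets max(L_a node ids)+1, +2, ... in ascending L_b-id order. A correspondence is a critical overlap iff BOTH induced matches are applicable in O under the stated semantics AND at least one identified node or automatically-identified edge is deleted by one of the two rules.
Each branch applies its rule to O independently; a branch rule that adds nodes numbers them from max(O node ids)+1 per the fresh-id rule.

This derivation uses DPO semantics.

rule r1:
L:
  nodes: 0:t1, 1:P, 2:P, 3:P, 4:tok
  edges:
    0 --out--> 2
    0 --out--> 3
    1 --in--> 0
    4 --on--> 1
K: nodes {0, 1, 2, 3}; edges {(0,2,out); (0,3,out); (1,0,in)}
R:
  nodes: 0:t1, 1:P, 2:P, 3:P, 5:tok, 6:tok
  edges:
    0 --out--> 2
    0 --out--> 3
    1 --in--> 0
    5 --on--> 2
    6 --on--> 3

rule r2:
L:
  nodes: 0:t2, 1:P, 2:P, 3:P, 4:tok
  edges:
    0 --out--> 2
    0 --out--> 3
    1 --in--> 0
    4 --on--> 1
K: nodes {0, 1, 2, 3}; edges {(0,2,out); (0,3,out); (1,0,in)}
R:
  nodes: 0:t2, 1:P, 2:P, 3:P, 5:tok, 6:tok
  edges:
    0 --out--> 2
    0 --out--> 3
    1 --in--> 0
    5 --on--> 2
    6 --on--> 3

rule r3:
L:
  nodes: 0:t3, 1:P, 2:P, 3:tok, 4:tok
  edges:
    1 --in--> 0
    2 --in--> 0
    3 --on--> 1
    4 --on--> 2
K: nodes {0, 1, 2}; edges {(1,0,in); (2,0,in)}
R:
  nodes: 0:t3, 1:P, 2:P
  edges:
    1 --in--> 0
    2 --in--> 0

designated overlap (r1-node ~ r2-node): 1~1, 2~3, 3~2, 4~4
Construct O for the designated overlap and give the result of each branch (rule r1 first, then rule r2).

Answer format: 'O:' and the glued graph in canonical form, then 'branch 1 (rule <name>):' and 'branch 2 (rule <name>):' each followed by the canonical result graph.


O:
nodes: 0:t1, 1:P, 2:P, 3:P, 4:tok, 5:t2
edges: (0,2,out); (0,3,out); (1,0,in); (1,5,in); (4,1,on); (5,2,out); (5,3,out)
branch 1 (rule r1):
nodes: 0:t1, 1:P, 2:P, 3:P, 5:t2, 6:tok, 7:tok
edges: (0,2,out); (0,3,out); (1,0,in); (1,5,in); (5,2,out); (5,3,out); (6,2,on); (7,3,on)
branch 2 (rule r2):
nodes: 0:t1, 1:P, 2:P, 3:P, 5:t2, 6:tok, 7:tok
edges: (0,2,out); (0,3,out); (1,0,in); (1,5,in); (5,2,out); (5,3,out); (6,3,on); (7,2,on)


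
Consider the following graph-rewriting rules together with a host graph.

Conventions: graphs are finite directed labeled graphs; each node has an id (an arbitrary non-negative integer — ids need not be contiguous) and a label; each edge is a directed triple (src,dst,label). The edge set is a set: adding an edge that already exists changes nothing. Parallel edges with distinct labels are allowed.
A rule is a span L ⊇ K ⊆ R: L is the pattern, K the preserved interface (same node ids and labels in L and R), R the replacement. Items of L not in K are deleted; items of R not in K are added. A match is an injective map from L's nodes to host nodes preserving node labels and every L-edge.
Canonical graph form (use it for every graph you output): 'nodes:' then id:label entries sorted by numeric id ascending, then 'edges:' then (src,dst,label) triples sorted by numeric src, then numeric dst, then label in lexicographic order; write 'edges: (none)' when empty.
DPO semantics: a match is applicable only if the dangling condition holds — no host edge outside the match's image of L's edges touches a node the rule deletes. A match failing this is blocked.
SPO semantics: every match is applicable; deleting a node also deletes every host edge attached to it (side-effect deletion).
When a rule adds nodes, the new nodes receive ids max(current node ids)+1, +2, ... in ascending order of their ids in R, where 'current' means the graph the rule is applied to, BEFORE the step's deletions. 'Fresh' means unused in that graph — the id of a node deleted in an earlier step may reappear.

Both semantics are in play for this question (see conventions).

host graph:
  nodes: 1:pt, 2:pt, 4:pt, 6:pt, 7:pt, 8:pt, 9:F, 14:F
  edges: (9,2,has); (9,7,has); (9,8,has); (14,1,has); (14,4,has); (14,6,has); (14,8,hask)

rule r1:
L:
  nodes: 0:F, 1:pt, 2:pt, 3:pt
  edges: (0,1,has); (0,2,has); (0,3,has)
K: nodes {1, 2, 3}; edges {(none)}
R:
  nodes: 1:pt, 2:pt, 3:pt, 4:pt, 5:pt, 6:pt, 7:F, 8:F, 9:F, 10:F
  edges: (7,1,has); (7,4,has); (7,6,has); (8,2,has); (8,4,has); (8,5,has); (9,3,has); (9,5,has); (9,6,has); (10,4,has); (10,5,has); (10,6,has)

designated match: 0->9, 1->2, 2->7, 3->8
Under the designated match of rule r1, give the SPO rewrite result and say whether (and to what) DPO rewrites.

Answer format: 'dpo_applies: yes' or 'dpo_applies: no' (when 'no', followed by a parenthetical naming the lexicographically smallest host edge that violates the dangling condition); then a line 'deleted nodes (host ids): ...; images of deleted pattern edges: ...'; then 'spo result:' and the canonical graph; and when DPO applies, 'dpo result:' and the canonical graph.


dpo_applies: yes
deleted nodes (host ids): 9; images of deleted pattern edges: (9,2,has); (9,7,has); (9,8,has)
spo result:
nodes: 1:pt, 2:pt, 4:pt, 6:pt, 7:pt, 8:pt, 14:F, 15:pt, 16:pt, 17:pt, 18:F, 19:F, 20:F, 21:F
edges: (14,1,has); (14,4,has); (14,6,has); (14,8,hask); (18,2,has); (18,15,has); (18,17,has); (19,7,has); (19,15,has); (19,16,has); (20,8,has); (20,16,has); (20,17,has); (21,15,has); (21,16,has); (21,17,has)
dpo result:
nodes: 1:pt, 2:pt, 4:pt, 6:pt, 7:pt, 8:pt, 14:F, 15:pt, 16:pt, 17:pt, 18:F, 19:F, 20:F, 21:F
edges: (14,1,has); (14,4,has); (14,6,has); (14,8,hask); (18,2,has); (18,15,has); (18,17,has); (19,7,has); (19,15,has); (19,16,has); (20,8,has); (20,16,has); (20,17,has); (21,15,has); (21,16,has); (21,17,has)


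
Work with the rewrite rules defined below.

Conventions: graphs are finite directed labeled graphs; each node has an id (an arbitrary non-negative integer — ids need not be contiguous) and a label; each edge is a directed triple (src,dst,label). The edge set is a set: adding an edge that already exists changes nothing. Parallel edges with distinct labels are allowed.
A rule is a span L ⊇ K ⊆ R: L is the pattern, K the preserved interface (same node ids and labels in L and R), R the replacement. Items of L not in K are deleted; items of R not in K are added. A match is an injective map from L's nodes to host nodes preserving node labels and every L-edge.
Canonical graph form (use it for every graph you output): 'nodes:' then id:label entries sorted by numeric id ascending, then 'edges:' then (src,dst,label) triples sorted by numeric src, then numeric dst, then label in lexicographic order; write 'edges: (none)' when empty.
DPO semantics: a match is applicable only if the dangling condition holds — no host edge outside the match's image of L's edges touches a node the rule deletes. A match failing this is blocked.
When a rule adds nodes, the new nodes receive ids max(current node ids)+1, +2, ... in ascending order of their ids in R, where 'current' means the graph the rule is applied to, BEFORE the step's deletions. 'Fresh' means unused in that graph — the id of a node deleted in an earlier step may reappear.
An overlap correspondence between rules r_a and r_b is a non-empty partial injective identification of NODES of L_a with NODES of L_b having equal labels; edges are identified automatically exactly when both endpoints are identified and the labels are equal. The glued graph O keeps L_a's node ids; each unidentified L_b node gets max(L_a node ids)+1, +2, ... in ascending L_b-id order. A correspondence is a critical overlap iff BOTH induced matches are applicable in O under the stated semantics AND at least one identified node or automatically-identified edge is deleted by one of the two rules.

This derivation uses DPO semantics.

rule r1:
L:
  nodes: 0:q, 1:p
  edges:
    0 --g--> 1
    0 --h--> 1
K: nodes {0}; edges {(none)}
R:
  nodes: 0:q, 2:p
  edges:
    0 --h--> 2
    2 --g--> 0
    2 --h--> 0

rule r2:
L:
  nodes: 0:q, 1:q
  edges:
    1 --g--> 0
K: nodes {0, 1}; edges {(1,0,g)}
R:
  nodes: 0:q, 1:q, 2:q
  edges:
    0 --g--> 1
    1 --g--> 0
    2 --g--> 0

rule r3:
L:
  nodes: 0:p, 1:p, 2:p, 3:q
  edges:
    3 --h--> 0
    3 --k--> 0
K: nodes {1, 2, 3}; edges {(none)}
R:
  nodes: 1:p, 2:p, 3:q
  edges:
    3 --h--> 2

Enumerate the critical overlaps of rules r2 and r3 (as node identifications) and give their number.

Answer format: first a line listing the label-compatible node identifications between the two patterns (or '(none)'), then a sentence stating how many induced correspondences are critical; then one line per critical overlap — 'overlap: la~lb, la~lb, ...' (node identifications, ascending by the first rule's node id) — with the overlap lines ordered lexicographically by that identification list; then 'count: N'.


label-compatible node identifications between L(r2) and L(r3): 0~3, 1~3
0 of the induced correspondences are critical overlaps of r2 and r3.
count: 0


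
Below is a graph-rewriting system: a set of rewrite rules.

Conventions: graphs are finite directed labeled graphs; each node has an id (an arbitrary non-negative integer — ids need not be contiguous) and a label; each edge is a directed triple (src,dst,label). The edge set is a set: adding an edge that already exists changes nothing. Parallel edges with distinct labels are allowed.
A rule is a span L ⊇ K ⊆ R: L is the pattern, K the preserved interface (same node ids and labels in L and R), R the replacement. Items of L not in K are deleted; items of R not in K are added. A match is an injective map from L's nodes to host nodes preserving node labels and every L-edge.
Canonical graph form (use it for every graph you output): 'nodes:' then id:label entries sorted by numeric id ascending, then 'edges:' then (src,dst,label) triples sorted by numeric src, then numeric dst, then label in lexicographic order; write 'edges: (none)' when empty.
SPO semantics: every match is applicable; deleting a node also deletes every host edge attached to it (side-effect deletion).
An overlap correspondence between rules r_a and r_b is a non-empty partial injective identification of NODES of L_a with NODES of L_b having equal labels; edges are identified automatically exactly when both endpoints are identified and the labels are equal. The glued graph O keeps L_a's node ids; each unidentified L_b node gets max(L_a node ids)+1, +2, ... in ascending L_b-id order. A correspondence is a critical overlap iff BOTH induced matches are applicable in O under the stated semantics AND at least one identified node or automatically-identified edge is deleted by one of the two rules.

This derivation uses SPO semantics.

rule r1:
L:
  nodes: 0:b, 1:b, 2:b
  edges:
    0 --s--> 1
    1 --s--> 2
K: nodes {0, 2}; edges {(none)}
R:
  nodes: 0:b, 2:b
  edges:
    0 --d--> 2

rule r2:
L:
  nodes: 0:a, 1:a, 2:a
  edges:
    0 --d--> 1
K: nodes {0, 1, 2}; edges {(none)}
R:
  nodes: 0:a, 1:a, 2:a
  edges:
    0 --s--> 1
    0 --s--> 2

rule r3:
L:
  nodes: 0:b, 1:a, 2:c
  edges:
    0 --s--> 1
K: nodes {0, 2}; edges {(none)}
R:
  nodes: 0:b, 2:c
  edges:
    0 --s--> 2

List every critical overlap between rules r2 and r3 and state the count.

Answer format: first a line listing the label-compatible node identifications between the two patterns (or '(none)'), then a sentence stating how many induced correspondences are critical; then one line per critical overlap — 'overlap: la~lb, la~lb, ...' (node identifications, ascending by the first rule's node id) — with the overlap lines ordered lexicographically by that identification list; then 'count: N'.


label-compatible node identifications between L(r2) and L(r3): 0~1, 1~1, 2~1
3 of the induced correspondences are critical overlaps of r2 and r3.
overlap: 0~1
overlap: 1~1
overlap: 2~1
count: 3


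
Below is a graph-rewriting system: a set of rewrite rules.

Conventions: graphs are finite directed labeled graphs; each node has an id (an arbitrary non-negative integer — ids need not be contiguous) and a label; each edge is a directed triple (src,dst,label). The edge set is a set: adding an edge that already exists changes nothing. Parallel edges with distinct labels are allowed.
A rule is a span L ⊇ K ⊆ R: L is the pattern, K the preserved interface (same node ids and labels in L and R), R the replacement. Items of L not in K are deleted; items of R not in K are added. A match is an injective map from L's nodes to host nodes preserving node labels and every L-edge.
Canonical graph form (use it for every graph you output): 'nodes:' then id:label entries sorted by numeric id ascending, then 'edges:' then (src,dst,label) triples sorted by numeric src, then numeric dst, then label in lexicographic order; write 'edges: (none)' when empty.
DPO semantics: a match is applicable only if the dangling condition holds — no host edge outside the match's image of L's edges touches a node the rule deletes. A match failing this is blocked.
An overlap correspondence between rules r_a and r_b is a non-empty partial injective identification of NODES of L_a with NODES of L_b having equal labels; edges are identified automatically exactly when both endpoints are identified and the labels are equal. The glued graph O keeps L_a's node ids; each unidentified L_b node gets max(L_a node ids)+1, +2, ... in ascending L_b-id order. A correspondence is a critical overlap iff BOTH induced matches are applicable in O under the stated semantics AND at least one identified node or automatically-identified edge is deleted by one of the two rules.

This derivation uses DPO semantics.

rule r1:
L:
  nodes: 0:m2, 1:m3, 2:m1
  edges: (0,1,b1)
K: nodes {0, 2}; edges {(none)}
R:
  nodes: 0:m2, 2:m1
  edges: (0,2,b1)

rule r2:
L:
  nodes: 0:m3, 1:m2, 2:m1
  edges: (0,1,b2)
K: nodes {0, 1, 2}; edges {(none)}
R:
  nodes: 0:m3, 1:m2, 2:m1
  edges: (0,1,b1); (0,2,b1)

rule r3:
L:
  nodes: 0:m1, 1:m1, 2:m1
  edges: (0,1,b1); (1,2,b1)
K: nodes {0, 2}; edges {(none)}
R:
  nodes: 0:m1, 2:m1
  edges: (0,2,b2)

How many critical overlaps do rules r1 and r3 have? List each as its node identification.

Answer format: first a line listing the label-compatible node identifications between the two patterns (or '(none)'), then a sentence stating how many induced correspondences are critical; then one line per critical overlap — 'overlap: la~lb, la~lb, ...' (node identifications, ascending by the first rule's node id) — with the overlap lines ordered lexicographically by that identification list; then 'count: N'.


label-compatible node identifications between L(r1) and L(r3): 2~0, 2~1, 2~2
1 of the induced correspondences is a critical overlap of r1 and r3.
overlap: 2~1
count: 1


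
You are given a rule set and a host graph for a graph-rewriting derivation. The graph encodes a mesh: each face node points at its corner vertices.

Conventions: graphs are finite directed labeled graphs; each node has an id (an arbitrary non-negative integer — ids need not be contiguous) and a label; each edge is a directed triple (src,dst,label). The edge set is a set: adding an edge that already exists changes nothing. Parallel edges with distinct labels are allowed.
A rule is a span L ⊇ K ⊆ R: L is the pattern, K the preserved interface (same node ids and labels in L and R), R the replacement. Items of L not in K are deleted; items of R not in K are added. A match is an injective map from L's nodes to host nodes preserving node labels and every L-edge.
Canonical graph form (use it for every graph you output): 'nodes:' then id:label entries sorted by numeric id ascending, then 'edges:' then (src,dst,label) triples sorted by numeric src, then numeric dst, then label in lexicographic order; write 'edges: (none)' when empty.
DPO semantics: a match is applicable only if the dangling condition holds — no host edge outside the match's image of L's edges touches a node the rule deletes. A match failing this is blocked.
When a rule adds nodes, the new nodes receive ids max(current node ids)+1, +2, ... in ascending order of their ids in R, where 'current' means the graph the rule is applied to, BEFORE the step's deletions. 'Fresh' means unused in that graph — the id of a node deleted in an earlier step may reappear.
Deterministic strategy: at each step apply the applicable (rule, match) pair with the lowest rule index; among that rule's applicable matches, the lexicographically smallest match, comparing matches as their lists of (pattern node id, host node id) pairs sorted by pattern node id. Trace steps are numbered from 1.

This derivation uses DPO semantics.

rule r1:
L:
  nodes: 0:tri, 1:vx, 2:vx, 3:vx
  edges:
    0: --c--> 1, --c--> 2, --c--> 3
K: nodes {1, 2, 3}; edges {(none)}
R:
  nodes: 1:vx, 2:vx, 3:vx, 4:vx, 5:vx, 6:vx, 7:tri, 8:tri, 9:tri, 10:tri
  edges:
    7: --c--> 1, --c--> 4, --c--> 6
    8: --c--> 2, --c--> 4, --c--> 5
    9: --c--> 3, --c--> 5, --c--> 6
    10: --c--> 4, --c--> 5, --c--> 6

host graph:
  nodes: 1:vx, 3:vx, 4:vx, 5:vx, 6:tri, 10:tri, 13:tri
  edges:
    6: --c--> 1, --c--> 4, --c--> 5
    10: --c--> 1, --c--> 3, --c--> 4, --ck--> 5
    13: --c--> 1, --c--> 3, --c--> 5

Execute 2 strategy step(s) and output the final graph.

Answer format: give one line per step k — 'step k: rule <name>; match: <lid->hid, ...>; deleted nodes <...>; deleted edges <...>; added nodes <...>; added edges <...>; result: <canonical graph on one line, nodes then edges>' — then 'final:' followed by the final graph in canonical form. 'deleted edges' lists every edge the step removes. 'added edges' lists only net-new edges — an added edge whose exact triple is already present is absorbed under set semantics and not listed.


step 1: rule r1; match: 0->6, 1->1, 2->4, 3->5; deleted nodes 6; deleted edges (6,1,c); (6,4,c); (6,5,c); added nodes 14, 15, 16, 17, 18, 19, 20; added edges (17,1,c); (17,14,c); (17,16,c); (18,4,c); (18,14,c); (18,15,c); (19,5,c); (19,15,c); (19,16,c); (20,14,c); (20,15,c); (20,16,c); result: nodes: 1:vx, 3:vx, 4:vx, 5:vx, 10:tri, 13:tri, 14:vx, 15:vx, 16:vx, 17:tri, 18:tri, 19:tri, 20:tri edges: (10,1,c); (10,3,c); (10,4,c); (10,5,ck); (13,1,c); (13,3,c); (13,5,c); (17,1,c); (17,14,c); (17,16,c); (18,4,c); (18,14,c); (18,15,c); (19,5,c); (19,15,c); (19,16,c); (20,14,c); (20,15,c); (20,16,c)
step 2: rule r1; match: 0->13, 1->1, 2->3, 3->5; deleted nodes 13; deleted edges (13,1,c); (13,3,c); (13,5,c); added nodes 21, 22, 23, 24, 25, 26, 27; added edges (24,1,c); (24,21,c); (24,23,c); (25,3,c); (25,21,c); (25,22,c); (26,5,c); (26,22,c); (26,23,c); (27,21,c); (27,22,c); (27,23,c); result: nodes: 1:vx, 3:vx, 4:vx, 5:vx, 10:tri, 14:vx, 15:vx, 16:vx, 17:tri, 18:tri, 19:tri, 20:tri, 21:vx, 22:vx, 23:vx, 24:tri, 25:tri, 26:tri, 27:tri edges: (10,1,c); (10,3,c); (10,4,c); (10,5,ck); (17,1,c); (17,14,c); (17,16,c); (18,4,c); (18,14,c); (18,15,c); (19,5,c); (19,15,c); (19,16,c); (20,14,c); (20,15,c); (20,16,c); (24,1,c); (24,21,c); (24,23,c); (25,3,c); (25,21,c); (25,22,c); (26,5,c); (26,22,c); (26,23,c); (27,21,c); (27,22,c); (27,23,c)
final:
nodes: 1:vx, 3:vx, 4:vx, 5:vx, 10:tri, 14:vx, 15:vx, 16:vx, 17:tri, 18:tri, 19:tri, 20:tri, 21:vx, 22:vx, 23:vx, 24:tri, 25:tri, 26:tri, 27:tri
edges: (10,1,c); (10,3,c); (10,4,c); (10,5,ck); (17,1,c); (17,14,c); (17,16,c); (18,4,c); (18,14,c); (18,15,c); (19,5,c); (19,15,c); (19,16,c); (20,14,c); (20,15,c); (20,16,c); (24,1,c); (24,21,c); (24,23,c); (25,3,c); (25,21,c); (25,22,c); (26,5,c); (26,22,c); (26,23,c); (27,21,c); (27,22,c); (27,23,c)


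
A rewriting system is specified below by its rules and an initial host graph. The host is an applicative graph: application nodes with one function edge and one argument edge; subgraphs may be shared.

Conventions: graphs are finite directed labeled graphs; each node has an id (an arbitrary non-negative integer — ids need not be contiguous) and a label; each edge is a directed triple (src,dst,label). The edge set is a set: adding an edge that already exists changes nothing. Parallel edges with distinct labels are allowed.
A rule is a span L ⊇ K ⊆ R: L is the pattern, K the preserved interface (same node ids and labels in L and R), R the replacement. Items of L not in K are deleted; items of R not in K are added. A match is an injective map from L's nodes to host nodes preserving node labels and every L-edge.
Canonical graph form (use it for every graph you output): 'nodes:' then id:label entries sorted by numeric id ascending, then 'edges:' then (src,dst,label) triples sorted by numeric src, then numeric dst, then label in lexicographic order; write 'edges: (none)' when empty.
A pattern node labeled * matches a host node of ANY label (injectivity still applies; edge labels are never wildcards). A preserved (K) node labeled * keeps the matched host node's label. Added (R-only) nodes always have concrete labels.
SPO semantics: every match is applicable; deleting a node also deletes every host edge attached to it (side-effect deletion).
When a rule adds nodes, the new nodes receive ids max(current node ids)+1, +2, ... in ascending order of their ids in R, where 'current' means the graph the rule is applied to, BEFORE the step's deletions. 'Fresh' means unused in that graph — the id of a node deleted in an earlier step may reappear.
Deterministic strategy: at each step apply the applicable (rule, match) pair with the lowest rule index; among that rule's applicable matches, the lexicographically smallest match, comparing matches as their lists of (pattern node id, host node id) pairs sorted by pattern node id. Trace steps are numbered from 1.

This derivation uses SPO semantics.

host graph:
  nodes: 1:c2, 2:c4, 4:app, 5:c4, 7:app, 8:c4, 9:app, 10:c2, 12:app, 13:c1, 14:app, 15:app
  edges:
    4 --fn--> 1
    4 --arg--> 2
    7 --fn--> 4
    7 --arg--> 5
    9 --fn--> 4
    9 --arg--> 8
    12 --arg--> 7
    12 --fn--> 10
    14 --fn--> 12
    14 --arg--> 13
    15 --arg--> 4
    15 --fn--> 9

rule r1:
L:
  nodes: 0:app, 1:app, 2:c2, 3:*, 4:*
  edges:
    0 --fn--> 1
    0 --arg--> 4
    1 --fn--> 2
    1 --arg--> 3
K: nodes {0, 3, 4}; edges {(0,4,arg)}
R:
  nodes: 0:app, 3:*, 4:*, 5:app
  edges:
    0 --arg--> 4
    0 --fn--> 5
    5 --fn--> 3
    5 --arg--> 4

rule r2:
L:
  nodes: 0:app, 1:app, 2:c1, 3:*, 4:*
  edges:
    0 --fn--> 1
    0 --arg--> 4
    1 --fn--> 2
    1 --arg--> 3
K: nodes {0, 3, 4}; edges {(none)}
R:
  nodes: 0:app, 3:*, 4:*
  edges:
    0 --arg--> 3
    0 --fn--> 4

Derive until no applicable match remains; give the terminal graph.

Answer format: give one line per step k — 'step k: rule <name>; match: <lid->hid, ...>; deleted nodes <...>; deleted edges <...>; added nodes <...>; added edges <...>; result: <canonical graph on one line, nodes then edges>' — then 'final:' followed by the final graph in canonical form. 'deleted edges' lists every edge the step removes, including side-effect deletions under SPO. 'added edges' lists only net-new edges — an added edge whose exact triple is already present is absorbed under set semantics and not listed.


step 1: rule r1; match: 0->7, 1->4, 2->1, 3->2, 4->5; deleted nodes 1, 4; deleted edges (4,1,fn); (4,2,arg); (7,4,fn); (9,4,fn); (15,4,arg); added nodes 16; added edges (7,16,fn); (16,2,fn); (16,5,arg); result: nodes: 2:c4, 5:c4, 7:app, 8:c4, 9:app, 10:c2, 12:app, 13:c1, 14:app, 15:app, 16:app edges: (7,5,arg); (7,16,fn); (9,8,arg); (12,7,arg); (12,10,fn); (14,12,fn); (14,13,arg); (15,9,fn); (16,2,fn); (16,5,arg)
step 2: rule r1; match: 0->14, 1->12, 2->10, 3->7, 4->13; deleted nodes 10, 12; deleted edges (12,7,arg); (12,10,fn); (14,12,fn); added nodes 17; added edges (14,17,fn); (17,7,fn); (17,13,arg); result: nodes: 2:c4, 5:c4, 7:app, 8:c4, 9:app, 13:c1, 14:app, 15:app, 16:app, 17:app edges: (7,5,arg); (7,16,fn); (9,8,arg); (14,13,arg); (14,17,fn); (15,9,fn); (16,2,fn); (16,5,arg); (17,7,fn); (17,13,arg)
final:
nodes: 2:c4, 5:c4, 7:app, 8:c4, 9:app, 13:c1, 14:app, 15:app, 16:app, 17:app
edges: (7,5,arg); (7,16,fn); (9,8,arg); (14,13,arg); (14,17,fn); (15,9,fn); (16,2,fn); (16,5,arg); (17,7,fn); (17,13,arg)


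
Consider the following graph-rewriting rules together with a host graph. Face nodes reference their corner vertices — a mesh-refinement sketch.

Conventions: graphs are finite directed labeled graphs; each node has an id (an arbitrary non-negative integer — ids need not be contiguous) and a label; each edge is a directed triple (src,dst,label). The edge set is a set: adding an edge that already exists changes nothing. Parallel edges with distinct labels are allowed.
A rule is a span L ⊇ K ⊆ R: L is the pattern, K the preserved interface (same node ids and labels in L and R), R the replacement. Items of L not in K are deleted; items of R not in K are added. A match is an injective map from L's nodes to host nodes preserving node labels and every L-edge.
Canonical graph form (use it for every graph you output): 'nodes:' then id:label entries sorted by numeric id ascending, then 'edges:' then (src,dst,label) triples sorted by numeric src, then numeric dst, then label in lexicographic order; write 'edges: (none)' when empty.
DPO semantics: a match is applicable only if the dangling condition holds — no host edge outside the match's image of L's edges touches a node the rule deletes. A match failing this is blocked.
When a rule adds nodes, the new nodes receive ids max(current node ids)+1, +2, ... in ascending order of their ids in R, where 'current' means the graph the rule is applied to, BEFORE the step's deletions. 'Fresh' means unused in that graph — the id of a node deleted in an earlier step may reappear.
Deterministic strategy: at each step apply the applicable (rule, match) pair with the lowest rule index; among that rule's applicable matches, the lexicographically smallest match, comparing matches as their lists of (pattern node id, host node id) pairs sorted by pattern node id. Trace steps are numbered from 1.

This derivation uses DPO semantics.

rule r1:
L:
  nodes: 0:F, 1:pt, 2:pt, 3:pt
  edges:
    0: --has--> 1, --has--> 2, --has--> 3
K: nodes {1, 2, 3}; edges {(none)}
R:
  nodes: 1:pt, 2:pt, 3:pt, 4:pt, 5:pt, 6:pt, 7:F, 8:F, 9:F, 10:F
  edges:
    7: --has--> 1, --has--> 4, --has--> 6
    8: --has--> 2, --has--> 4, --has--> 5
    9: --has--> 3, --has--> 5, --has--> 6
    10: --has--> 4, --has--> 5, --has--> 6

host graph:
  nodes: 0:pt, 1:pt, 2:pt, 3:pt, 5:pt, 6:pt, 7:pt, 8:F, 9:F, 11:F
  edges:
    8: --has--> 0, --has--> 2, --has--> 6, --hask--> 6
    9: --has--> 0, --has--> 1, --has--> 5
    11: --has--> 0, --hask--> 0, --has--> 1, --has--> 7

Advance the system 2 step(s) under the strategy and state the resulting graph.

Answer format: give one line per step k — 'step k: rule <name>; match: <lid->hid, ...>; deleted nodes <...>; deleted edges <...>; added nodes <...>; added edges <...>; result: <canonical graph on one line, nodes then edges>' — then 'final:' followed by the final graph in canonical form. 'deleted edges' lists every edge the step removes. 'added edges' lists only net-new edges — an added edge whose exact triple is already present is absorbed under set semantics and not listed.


step 1: rule r1; match: 0->9, 1->0, 2->1, 3->5; deleted nodes 9; deleted edges (9,0,has); (9,1,has); (9,5,has); added nodes 12, 13, 14, 15, 16, 17, 18; added edges (15,0,has); (15,12,has); (15,14,has); (16,1,has); (16,12,has); (16,13,has); (17,5,has); (17,13,has); (17,14,has); (18,12,has); (18,13,has); (18,14,has); result: nodes: 0:pt, 1:pt, 2:pt, 3:pt, 5:pt, 6:pt, 7:pt, 8:F, 11:F, 12:pt, 13:pt, 14:pt, 15:F, 16:F, 17:F, 18:F edges: (8,0,has); (8,2,has); (8,6,has); (8,6,hask); (11,0,has); (11,0,hask); (11,1,has); (11,7,has); (15,0,has); (15,12,has); (15,14,has); (16,1,has); (16,12,has); (16,13,has); (17,5,has); (17,13,has); (17,14,has); (18,12,has); (18,13,has); (18,14,has)
step 2: rule r1; match: 0->15, 1->0, 2->12, 3->14; deleted nodes 15; deleted edges (15,0,has); (15,12,has); (15,14,has); added nodes 19, 20, 21, 22, 23, 24, 25; added edges (22,0,has); (22,19,has); (22,21,has); (23,12,has); (23,19,has); (23,20,has); (24,14,has); (24,20,has); (24,21,has); (25,19,has); (25,20,has); (25,21,has); result: nodes: 0:pt, 1:pt, 2:pt, 3:pt, 5:pt, 6:pt, 7:pt, 8:F, 11:F, 12:pt, 13:pt, 14:pt, 16:F, 17:F, 18:F, 19:pt, 20:pt, 21:pt, 22:F, 23:F, 24:F, 25:F edges: (8,0,has); (8,2,has); (8,6,has); (8,6,hask); (11,0,has); (11,0,hask); (11,1,has); (11,7,has); (16,1,has); (16,12,has); (16,13,has); (17,5,has); (17,13,has); (17,14,has); (18,12,has); (18,13,has); (18,14,has); (22,0,has); (22,19,has); (22,21,has); (23,12,has); (23,19,has); (23,20,has); (24,14,has); (24,20,has); (24,21,has); (25,19,has); (25,20,has); (25,21,has)
final:
nodes: 0:pt, 1:pt, 2:pt, 3:pt, 5:pt, 6:pt, 7:pt, 8:F, 11:F, 12:pt, 13:pt, 14:pt, 16:F, 17:F, 18:F, 19:pt, 20:pt, 21:pt, 22:F, 23:F, 24:F, 25:F
edges: (8,0,has); (8,2,has); (8,6,has); (8,6,hask); (11,0,has); (11,0,hask); (11,1,has); (11,7,has); (16,1,has); (16,12,has); (16,13,has); (17,5,has); (17,13,has); (17,14,has); (18,12,has); (18,13,has); (18,14,has); (22,0,has); (22,19,has); (22,21,has); (23,12,has); (23,19,has); (23,20,has); (24,14,has); (24,20,has); (24,21,has); (25,19,has); (25,20,has); (25,21,has)


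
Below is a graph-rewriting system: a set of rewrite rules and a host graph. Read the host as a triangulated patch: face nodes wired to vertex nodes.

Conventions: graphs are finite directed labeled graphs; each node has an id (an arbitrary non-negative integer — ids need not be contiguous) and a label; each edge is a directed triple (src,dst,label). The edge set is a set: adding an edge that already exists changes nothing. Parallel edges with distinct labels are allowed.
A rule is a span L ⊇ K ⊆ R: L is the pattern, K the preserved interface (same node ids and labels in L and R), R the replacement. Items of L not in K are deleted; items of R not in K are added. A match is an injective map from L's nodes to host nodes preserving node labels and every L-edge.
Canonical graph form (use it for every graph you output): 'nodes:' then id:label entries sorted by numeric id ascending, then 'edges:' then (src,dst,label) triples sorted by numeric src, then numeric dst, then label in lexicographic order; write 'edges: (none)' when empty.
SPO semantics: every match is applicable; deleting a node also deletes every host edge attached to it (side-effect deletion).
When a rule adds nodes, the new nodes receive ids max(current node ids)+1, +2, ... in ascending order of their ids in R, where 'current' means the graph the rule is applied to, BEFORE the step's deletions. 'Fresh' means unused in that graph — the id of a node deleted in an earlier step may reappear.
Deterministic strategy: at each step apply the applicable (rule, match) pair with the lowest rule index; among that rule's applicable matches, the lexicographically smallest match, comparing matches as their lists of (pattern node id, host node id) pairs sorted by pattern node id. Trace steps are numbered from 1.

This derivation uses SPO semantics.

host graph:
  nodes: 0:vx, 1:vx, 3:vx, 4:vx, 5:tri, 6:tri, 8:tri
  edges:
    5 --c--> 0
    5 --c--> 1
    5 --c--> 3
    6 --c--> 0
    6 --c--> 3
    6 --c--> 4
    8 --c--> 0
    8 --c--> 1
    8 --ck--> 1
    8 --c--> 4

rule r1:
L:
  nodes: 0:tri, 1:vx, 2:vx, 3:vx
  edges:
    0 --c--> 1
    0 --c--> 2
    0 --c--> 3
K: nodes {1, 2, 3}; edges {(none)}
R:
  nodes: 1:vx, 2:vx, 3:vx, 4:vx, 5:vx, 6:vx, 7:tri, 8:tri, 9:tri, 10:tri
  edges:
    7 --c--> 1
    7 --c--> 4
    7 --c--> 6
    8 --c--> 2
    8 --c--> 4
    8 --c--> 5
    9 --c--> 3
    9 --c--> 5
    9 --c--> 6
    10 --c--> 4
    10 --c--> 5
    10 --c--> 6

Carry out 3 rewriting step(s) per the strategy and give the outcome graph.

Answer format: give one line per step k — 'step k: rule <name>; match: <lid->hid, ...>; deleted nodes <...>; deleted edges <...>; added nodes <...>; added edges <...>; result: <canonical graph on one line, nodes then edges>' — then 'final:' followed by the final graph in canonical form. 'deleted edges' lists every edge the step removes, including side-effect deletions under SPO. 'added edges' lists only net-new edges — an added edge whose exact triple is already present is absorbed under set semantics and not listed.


step 1: rule r1; match: 0->5, 1->0, 2->1, 3->3; deleted nodes 5; deleted edges (5,0,c); (5,1,c); (5,3,c); added nodes 9, 10, 11, 12, 13, 14, 15; added edges (12,0,c); (12,9,c); (12,11,c); (13,1,c); (13,9,c); (13,10,c); (14,3,c); (14,10,c); (14,11,c); (15,9,c); (15,10,c); (15,11,c); result: nodes: 0:vx, 1:vx, 3:vx, 4:vx, 6:tri, 8:tri, 9:vx, 10:vx, 11:vx, 12:tri, 13:tri, 14:tri, 15:tri edges: (6,0,c); (6,3,c); (6,4,c); (8,0,c); (8,1,c); (8,1,ck); (8,4,c); (12,0,c); (12,9,c); (12,11,c); (13,1,c); (13,9,c); (13,10,c); (14,3,c); (14,10,c); (14,11,c); (15,9,c); (15,10,c); (15,11,c)
step 2: rule r1; match: 0->6, 1->0, 2->3, 3->4; deleted nodes 6; deleted edges (6,0,c); (6,3,c); (6,4,c); added nodes 16, 17, 18, 19, 20, 21, 22; added edges (19,0,c); (19,16,c); (19,18,c); (20,3,c); (20,16,c); (20,17,c); (21,4,c); (21,17,c); (21,18,c); (22,16,c); (22,17,c); (22,18,c); result: nodes: 0:vx, 1:vx, 3:vx, 4:vx, 8:tri, 9:vx, 10:vx, 11:vx, 12:tri, 13:tri, 14:tri, 15:tri, 16:vx, 17:vx, 18:vx, 19:tri, 20:tri, 21:tri, 22:tri edges: (8,0,c); (8,1,c); (8,1,ck); (8,4,c); (12,0,c); (12,9,c); (12,11,c); (13,1,c); (13,9,c); (13,10,c); (14,3,c); (14,10,c); (14,11,c); (15,9,c); (15,10,c); (15,11,c); (19,0,c); (19,16,c); (19,18,c); (20,3,c); (20,16,c); (20,17,c); (21,4,c); (21,17,c); (21,18,c); (22,16,c); (22,17,c); (22,18,c)
step 3: rule r1; match: 0->8, 1->0, 2->1, 3->4; deleted nodes 8; deleted edges (8,0,c); (8,1,c); (8,1,ck); (8,4,c); added nodes 23, 24, 25, 26, 27, 28, 29; added edges (26,0,c); (26,23,c); (26,25,c); (27,1,c); (27,23,c); (27,24,c); (28,4,c); (28,24,c); (28,25,c); (29,23,c); (29,24,c); (29,25,c); result: nodes: 0:vx, 1:vx, 3:vx, 4:vx, 9:vx, 10:vx, 11:vx, 12:tri, 13:tri, 14:tri, 15:tri, 16:vx, 17:vx, 18:vx, 19:tri, 20:tri, 21:tri, 22:tri, 23:vx, 24:vx, 25:vx, 26:tri, 27:tri, 28:tri, 29:tri edges: (12,0,c); (12,9,c); (12,11,c); (13,1,c); (13,9,c); (13,10,c); (14,3,c); (14,10,c); (14,11,c); (15,9,c); (15,10,c); (15,11,c); (19,0,c); (19,16,c); (19,18,c); (20,3,c); (20,16,c); (20,17,c); (21,4,c); (21,17,c); (21,18,c); (22,16,c); (22,17,c); (22,18,c); (26,0,c); (26,23,c); (26,25,c); (27,1,c); (27,23,c); (27,24,c); (28,4,c); (28,24,c); (28,25,c); (29,23,c); (29,24,c); (29,25,c)
final:
nodes: 0:vx, 1:vx, 3:vx, 4:vx, 9:vx, 10:vx, 11:vx, 12:tri, 13:tri, 14:tri, 15:tri, 16:vx, 17:vx, 18:vx, 19:tri, 20:tri, 21:tri, 22:tri, 23:vx, 24:vx, 25:vx, 26:tri, 27:tri, 28:tri, 29:tri
edges: (12,0,c); (12,9,c); (12,11,c); (13,1,c); (13,9,c); (13,10,c); (14,3,c); (14,10,c); (14,11,c); (15,9,c); (15,10,c); (15,11,c); (19,0,c); (19,16,c); (19,18,c); (20,3,c); (20,16,c); (20,17,c); (21,4,c); (21,17,c); (21,18,c); (22,16,c); (22,17,c); (22,18,c); (26,0,c); (26,23,c); (26,25,c); (27,1,c); (27,23,c); (27,24,c); (28,4,c); (28,24,c); (28,25,c); (29,23,c); (29,24,c); (29,25,c)
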